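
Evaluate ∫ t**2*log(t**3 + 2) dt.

Let u = t**3 + 2, so du = (3*t**2) dt.
The integral becomes (1/3)·∫ log(u) du; integrate by parts with u′=log(u), dv′=du.

t**3*log(t**3 + 2)/3 - t**3/3 + 2*log(t**3 + 2)/3 + C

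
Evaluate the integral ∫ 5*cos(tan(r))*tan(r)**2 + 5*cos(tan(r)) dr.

Let u = tan(r), so du = (tan(r)**2 + 1) dr.
Rewriting, the integral becomes 5·∫ cos(u) du = 5·sin(u).
Substituting back, u = tan(r).

5*sin(tan(r)) + C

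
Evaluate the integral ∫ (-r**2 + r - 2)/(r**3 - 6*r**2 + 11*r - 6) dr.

-4*log(r - 3) + 4*log(r - 2) - log(r - 1) + C

Factor the denominator: (r - 3)*(r - 2)*(r - 1).
Partial-fraction decomposition: -1/(r - 1) + 4/(r - 2) - 4/(r - 3).
Integrate each term: A/(r−a) contributes A·log|r−a|.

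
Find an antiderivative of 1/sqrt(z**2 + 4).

Substitute z = 2·tan(θ), so dz = 2·sec(θ)^2 dθ and the radical becomes sqrt(z**2 + 4) = 2·sec(θ) by the Pythagorean identity.
Integrate the resulting trig expression in θ, then back-substitute tan(θ) = z/2, sec(θ) = sqrt(z**2 + 4)/2 (absorbing any constant into C).

log(z + sqrt(z**2 + 4)) + C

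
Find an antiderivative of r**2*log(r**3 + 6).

Let u = r**3 + 6, so du = (3*r**2) dr.
The integral becomes (1/3)·∫ log(u) du; integrate by parts with u′=log(u), dv′=du.

r**3*log(r**3 + 6)/3 - r**3/3 + 2*log(r**3 + 6) + C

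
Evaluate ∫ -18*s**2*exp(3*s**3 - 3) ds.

-2*exp(3*s**3 - 3) + C

Let u = 3*s**3 - 3, so du = (9*s**2) ds.
Rewriting, the integral becomes -2·∫ e^u du = -2·e^u.
Substituting back, u = 3*s**3 - 3.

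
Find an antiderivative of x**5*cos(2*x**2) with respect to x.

x**4*sin(2*x**2)/4 + x**2*cos(2*x**2)/4 - sin(2*x**2)/8 + C

Let u = x², du = 2x dx; rewrite as (1/2)∫ u^2·cos(2u) du.
Now integrate by parts 2 times.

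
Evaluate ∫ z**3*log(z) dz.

Use integration by parts with u = log(z), dv = z**3 dz.
Then du = 1/z dz and v = z**4/4.

z**4*log(z)/4 - z**4/16 + C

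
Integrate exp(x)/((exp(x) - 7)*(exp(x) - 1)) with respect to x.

log(exp(x) - 7)/6 - log(exp(x) - 1)/6 + C

Let u = e^x, du = e^x dx.
The integral becomes ∫ du/((u-1)(u-7)); decompose into partial fractions.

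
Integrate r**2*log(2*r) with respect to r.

r**3*(log(r) + log(2))/3 - r**3/9 + C

Use integration by parts with u = log(2*r), dv = r**2 dr.
Then du = 1/r dr and v = r**3/3.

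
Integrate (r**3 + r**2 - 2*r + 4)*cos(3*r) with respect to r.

Use integration by parts with u = r**3 + r**2 - 2*r + 4, dv = cos(3*r) dr, so v = sin(3*r)/3.
Apply parts 3 times (tabular method): alternate signs, differentiate u down to 0, integrate dv up.

r**3*sin(3*r)/3 + r**2*sin(3*r)/3 + r**2*cos(3*r)/3 - 8*r*sin(3*r)/9 + 2*r*cos(3*r)/9 + 34*sin(3*r)/27 - 8*cos(3*r)/27 + C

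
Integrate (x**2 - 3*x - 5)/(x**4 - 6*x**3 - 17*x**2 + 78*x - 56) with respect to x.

23*log(x - 7)/330 + 7*log(x - 2)/30 - 7*log(x - 1)/30 - 23*log(x + 4)/330 + C

Factor the denominator: (x - 7)*(x - 2)*(x - 1)*(x + 4).
Partial-fraction decomposition: -23/(330*(x + 4)) - 7/(30*(x - 1)) + 7/(30*(x - 2)) + 23/(330*(x - 7)).
Integrate each term: A/(x−a) contributes A·log|x−a|.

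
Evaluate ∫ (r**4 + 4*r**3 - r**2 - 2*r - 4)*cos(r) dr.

r**4*sin(r) + 4*r**3*sin(r) + 4*r**3*cos(r) - 13*r**2*sin(r) + 12*r**2*cos(r) - 26*r*sin(r) - 26*r*cos(r) + 22*sin(r) - 26*cos(r) + C

Use integration by parts with u = r**4 + 4*r**3 - r**2 - 2*r - 4, dv = cos(r) dr, so v = sin(r).
Apply parts 4 times (tabular method): alternate signs, differentiate u down to 0, integrate dv up.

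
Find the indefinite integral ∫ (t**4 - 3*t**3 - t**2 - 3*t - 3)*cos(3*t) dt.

Use integration by parts with u = t**4 - 3*t**3 - t**2 - 3*t - 3, dv = cos(3*t) dt, so v = sin(3*t)/3.
Apply parts 4 times (tabular method): alternate signs, differentiate u down to 0, integrate dv up.

t**4*sin(3*t)/3 - t**3*sin(3*t) + 4*t**3*cos(3*t)/9 - 7*t**2*sin(3*t)/9 - t**2*cos(3*t) - t*sin(3*t)/3 - 14*t*cos(3*t)/27 - 67*sin(3*t)/81 - cos(3*t)/9 + C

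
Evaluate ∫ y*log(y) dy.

Use integration by parts with u = log(y), dv = y dy.
Then du = 1/y dy and v = y**2/2.

y**2*log(y)/2 - y**2/4 + C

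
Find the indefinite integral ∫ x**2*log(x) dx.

x**3*log(x)/3 - x**3/9 + C

Use integration by parts with u = log(x), dv = x**2 dx.
Then du = 1/x dx and v = x**3/3.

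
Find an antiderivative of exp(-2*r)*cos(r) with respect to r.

exp(-2*r)*sin(r)/5 - 2*exp(-2*r)*cos(r)/5 + C

Let I denote the integral. Integrate by parts with u = cos(r), dv = exp(-2*r) dr, so v = -exp(-2*r)/2: I = -exp(-2*r)*cos(r)/2 − (1/2)·∫ exp(-2*r)*sin(r) dr.
Apply parts again with u = sin(r), dv = exp(-2*r) dr: ∫ exp(-2*r)*sin(r) dr = -exp(-2*r)*sin(r)/2 + (1/2)·I. Substituting back brings back I: I = exp(-2*r)*sin(r)/4 - exp(-2*r)*cos(r)/2 − (1/4)·I.
Solving for I: (1 + 1/4)·I equals the remaining terms, so I = (4/5)·(exp(-2*r)*sin(r)/4 - exp(-2*r)*cos(r)/2).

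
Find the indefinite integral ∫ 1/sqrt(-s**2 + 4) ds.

Substitute s = 2·sin(θ), so ds = 2·cos(θ) dθ and the radical becomes sqrt(-s**2 + 4) = 2·cos(θ) by the Pythagorean identity.
Integrate the resulting trig expression in θ, then back-substitute θ = asin(s/2), sin(θ) = s/2, cos(θ) = sqrt(-s**2 + 4)/2 (absorbing any constant into C).

asin(s/2) + C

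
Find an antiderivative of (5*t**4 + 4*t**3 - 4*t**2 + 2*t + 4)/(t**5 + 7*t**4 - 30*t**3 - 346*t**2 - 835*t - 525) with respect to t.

13199*log(t - 7)/11520 + log(t + 1)/256 + 259*log(t + 3)/80 + 353*log(t + 5)/576 + 2519/(96*t + 480) + C

Factor the denominator: (t - 7)*(t + 1)*(t + 3)*(t + 5)**2.
Partial-fraction decomposition: 353/(576*(t + 5)) - 2519/(96*(t + 5)**2) + 259/(80*(t + 3)) + 1/(256*(t + 1)) + 13199/(11520*(t - 7)).
Integrate each term; A/(t−a) gives A·log|t−a|; A/(t−a)² gives −A/(t−a).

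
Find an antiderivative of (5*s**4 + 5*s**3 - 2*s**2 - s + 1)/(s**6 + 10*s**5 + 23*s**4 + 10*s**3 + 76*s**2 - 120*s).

Factor the denominator: s*(s - 1)*(s + 5)*(s + 6)*(s**2 + 4).
Partial-fraction decomposition: (749*s + 54)/(2320*(s**2 + 4)) - 1067/(336*(s + 6)) + 1228/(435*(s + 5)) + 4/(105*(s - 1)) - 1/(120*s).
Integrate each term; A/(s−a) gives A·log|s−a|; the (Bs+D)/(s²+p²) term gives a log and an atan.

-log(s)/120 + 4*log(s - 1)/105 + 1228*log(s + 5)/435 - 1067*log(s + 6)/336 + 749*log(s**2 + 4)/4640 + 27*atan(s/2)/2320 + C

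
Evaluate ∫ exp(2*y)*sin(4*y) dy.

Let I denote the integral. Integrate by parts with u = sin(4*y), dv = exp(2*y) dy, so v = exp(2*y)/2: I = exp(2*y)*sin(4*y)/2 − 2·∫ exp(2*y)*cos(4*y) dy.
Apply parts again with u = cos(4*y), dv = exp(2*y) dy: ∫ exp(2*y)*cos(4*y) dy = exp(2*y)*cos(4*y)/2 + 2·I. Substituting back brings back I: I = exp(2*y)*sin(4*y)/2 - exp(2*y)*cos(4*y) − 4·I.
Solving for I: (1 + 4)·I equals the remaining terms, so I = (1/5)·(exp(2*y)*sin(4*y)/2 - exp(2*y)*cos(4*y)).

exp(2*y)*sin(4*y)/10 - exp(2*y)*cos(4*y)/5 + C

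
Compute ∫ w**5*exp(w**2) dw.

Let u = w², du = 2w dw; rewrite as (1/2)∫ u^2·exp(1u) du.
Now integrate by parts 2 times.

(w**4 - 2*w**2 + 2)*exp(w**2)/2 + C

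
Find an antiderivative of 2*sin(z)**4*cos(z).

2*sin(z)**5/5 + C

Let u = sin(z), so du = (cos(z)) dz.
Rewriting, the integral becomes 2·∫ u^4 du = 2·u^5/5.
Substituting back, u = sin(z).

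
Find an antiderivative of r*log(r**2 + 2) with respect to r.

Let u = r**2 + 2, so du = (2*r) dr.
The integral becomes (1/2)·∫ log(u) du; integrate by parts with u′=log(u), dv′=du.

r**2*log(r**2 + 2)/2 - r**2/2 + log(r**2 + 2) + C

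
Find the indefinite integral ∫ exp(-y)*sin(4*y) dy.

Let I denote the integral. Integrate by parts with u = sin(4*y), dv = exp(-y) dy, so v = -exp(-y): I = -exp(-y)*sin(4*y) + 4·∫ exp(-y)*cos(4*y) dy.
Apply parts again with u = cos(4*y), dv = exp(-y) dy: ∫ exp(-y)*cos(4*y) dy = -exp(-y)*cos(4*y) − 4·I. Substituting back brings back I: I = -exp(-y)*sin(4*y) - 4*exp(-y)*cos(4*y) − 16·I.
Solving for I: (1 + 16)·I equals the remaining terms, so I = (1/17)·(-exp(-y)*sin(4*y) - 4*exp(-y)*cos(4*y)).

-exp(-y)*sin(4*y)/17 - 4*exp(-y)*cos(4*y)/17 + C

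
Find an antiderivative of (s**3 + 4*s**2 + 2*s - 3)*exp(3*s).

(s**3 + 3*s**2 - 3)*exp(3*s)/3 + C

Use integration by parts with u = s**3 + 4*s**2 + 2*s - 3, dv = exp(3*s) ds, so v = exp(3*s)/3.
Apply parts 3 times (tabular method): alternate signs, differentiate u down to 0, integrate dv up.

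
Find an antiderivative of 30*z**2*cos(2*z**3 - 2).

5*sin(2*z**3 - 2) + C

Let u = 2*z**3 - 2, so du = (6*z**2) dz.
Rewriting, the integral becomes 5·∫ cos(u) du = 5·sin(u).
Substituting back, u = 2*z**3 - 2.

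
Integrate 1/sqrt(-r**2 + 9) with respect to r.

Substitute r = 3·sin(θ), so dr = 3·cos(θ) dθ and the radical becomes sqrt(-r**2 + 9) = 3·cos(θ) by the Pythagorean identity.
Integrate the resulting trig expression in θ, then back-substitute θ = asin(r/3), sin(θ) = r/3, cos(θ) = sqrt(-r**2 + 9)/3 (absorbing any constant into C).

asin(r/3) + C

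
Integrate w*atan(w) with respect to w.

w**2*atan(w)/2 - w/2 + atan(w)/2 + C

Use integration by parts with u = arctan(w), dv = w dw.
Then du = 1/(w**2 + 1) dw.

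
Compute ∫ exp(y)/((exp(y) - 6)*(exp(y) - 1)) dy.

log(exp(y) - 6)/5 - log(exp(y) - 1)/5 + C

Let u = e^y, du = e^y dy.
The integral becomes ∫ du/((u-1)(u-6)); decompose into partial fractions.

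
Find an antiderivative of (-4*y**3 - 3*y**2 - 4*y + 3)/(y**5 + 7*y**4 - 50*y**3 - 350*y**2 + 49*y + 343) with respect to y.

Factor the denominator: (y - 7)*(y - 1)*(y + 1)*(y + 7)**2.
Partial-fraction decomposition: 1973/(14112*(y + 7)) - 157/(84*(y + 7)**2) + 1/(72*(y + 1)) + 1/(96*(y - 1)) - 193/(1176*(y - 7)).
Integrate each term; A/(y−a) gives A·log|y−a|; A/(y−a)² gives −A/(y−a).

-193*log(y - 7)/1176 + log(y - 1)/96 + log(y + 1)/72 + 1973*log(y + 7)/14112 + 157/(84*y + 588) + C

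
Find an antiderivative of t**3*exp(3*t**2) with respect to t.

(3*t**2 - 1)*exp(3*t**2)/18 + C

Let u = t², du = 2t dt; rewrite as (1/2)∫ u^1·exp(3u) du.
Now integrate by parts 1 time.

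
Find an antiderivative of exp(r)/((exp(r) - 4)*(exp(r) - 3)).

Let u = e^r, du = e^r dr.
The integral becomes ∫ du/((u-3)(u-4)); decompose into partial fractions.

log(exp(r) - 4) - log(exp(r) - 3) + C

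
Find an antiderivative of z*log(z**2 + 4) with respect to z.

Let u = z**2 + 4, so du = (2*z) dz.
The integral becomes (1/2)·∫ log(u) du; integrate by parts with u′=log(u), dv′=du.

z**2*log(z**2 + 4)/2 - z**2/2 + 2*log(z**2 + 4) + C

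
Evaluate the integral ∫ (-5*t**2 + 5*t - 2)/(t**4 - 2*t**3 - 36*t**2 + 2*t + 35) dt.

Factor the denominator: (t - 7)*(t - 1)*(t + 1)*(t + 5).
Partial-fraction decomposition: 19/(36*(t + 5)) - 3/(16*(t + 1)) + 1/(36*(t - 1)) - 53/(144*(t - 7)).
Integrate each term: A/(t−a) contributes A·log|t−a|.

-53*log(t - 7)/144 + log(t - 1)/36 - 3*log(t + 1)/16 + 19*log(t + 5)/36 + C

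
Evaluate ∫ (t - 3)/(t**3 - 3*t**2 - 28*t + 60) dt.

Factor the denominator: (t - 6)*(t - 2)*(t + 5).
Partial-fraction decomposition: -8/(77*(t + 5)) + 1/(28*(t - 2)) + 3/(44*(t - 6)).
Integrate each term: A/(t−a) contributes A·log|t−a|.

3*log(t - 6)/44 + log(t - 2)/28 - 8*log(t + 5)/77 + C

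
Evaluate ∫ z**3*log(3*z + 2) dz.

Use integration by parts with u = log(3*z + 2), dv = z**3 dz.
Then du = 3/(3*z + 2) dz and v = z**4/4.

z**4*log(3*z + 2)/4 - z**4/16 + z**3/18 - z**2/18 + 2*z/27 - 4*log(3*z + 2)/81 + C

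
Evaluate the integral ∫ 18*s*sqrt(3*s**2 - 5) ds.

2*(3*s**2 - 5)**(3/2) + C

Let u = 3*s**2 - 5, so du = (6*s) ds.
Rewriting, the integral becomes 3·∫ √u du = 3·(2/3)u^(3/2).
Substituting back, u = 3*s**2 - 5.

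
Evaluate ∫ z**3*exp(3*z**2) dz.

(3*z**2 - 1)*exp(3*z**2)/18 + C

Let u = z², du = 2z dz; rewrite as (1/2)∫ u^1·exp(3u) du.
Now integrate by parts 1 time.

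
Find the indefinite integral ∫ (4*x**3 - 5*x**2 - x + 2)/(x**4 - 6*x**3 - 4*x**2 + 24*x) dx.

log(x)/12 + 85*log(x - 6)/24 - 3*log(x - 2)/8 + 3*log(x + 2)/4 + C

Factor the denominator: x*(x - 6)*(x - 2)*(x + 2).
Partial-fraction decomposition: 3/(4*(x + 2)) - 3/(8*(x - 2)) + 85/(24*(x - 6)) + 1/(12*x).
Integrate each term: A/(x−a) contributes A·log|x−a|.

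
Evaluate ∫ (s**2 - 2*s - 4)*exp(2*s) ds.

Use integration by parts with u = s**2 - 2*s - 4, dv = exp(2*s) ds, so v = exp(2*s)/2.
Apply parts 2 times (tabular method): alternate signs, differentiate u down to 0, integrate dv up.

(2*s**2 - 6*s - 5)*exp(2*s)/4 + C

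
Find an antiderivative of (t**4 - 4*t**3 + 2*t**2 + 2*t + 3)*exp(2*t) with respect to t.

(2*t**4 - 12*t**3 + 22*t**2 - 18*t + 15)*exp(2*t)/4 + C

Use integration by parts with u = t**4 - 4*t**3 + 2*t**2 + 2*t + 3, dv = exp(2*t) dt, so v = exp(2*t)/2.
Apply parts 4 times (tabular method): alternate signs, differentiate u down to 0, integrate dv up.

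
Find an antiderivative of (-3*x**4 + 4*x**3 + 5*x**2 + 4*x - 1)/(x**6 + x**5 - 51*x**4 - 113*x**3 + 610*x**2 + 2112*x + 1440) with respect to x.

-403*log(x - 6)/900 + 1231*log(x - 5)/3888 - log(x + 1)/108 + 319*log(x + 3)/144 - 50419*log(x + 4)/24300 + 961/(270*x + 1080) + C

Factor the denominator: (x - 6)*(x - 5)*(x + 1)*(x + 3)*(x + 4)**2.
Partial-fraction decomposition: -50419/(24300*(x + 4)) - 961/(270*(x + 4)**2) + 319/(144*(x + 3)) - 1/(108*(x + 1)) + 1231/(3888*(x - 5)) - 403/(900*(x - 6)).
Integrate each term; A/(x−a) gives A·log|x−a|; A/(x−a)² gives −A/(x−a).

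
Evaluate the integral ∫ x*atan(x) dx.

Use integration by parts with u = arctan(x), dv = x dx.
Then du = 1/(x**2 + 1) dx.

x**2*atan(x)/2 - x/2 + atan(x)/2 + C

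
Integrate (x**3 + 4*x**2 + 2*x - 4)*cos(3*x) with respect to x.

x**3*sin(3*x)/3 + 4*x**2*sin(3*x)/3 + x**2*cos(3*x)/3 + 4*x*sin(3*x)/9 + 8*x*cos(3*x)/9 - 44*sin(3*x)/27 + 4*cos(3*x)/27 + C

Use integration by parts with u = x**3 + 4*x**2 + 2*x - 4, dv = cos(3*x) dx, so v = sin(3*x)/3.
Apply parts 3 times (tabular method): alternate signs, differentiate u down to 0, integrate dv up.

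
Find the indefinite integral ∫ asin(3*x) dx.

Use integration by parts with u = arcsin(3*x), dv = dx.
Then du = 3/sqrt(-9*x**2 + 1) dx.

x*asin(3*x) + sqrt(-9*x**2 + 1)/3 + C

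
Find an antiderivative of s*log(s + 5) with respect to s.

Use integration by parts with u = log(s + 5), dv = s ds.
Then du = 1/(s + 5) ds and v = s**2/2.

s**2*log(s + 5)/2 - s**2/4 + 5*s/2 - 25*log(s + 5)/2 + C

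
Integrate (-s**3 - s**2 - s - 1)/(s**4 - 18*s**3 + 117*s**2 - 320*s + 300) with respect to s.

Factor the denominator: (s - 6)*(s - 5)**2*(s - 2).
Partial-fraction decomposition: 5/(12*(s - 2)) + 190/(3*(s - 5)) + 52/(s - 5)**2 - 259/(4*(s - 6)).
Integrate each term; A/(s−a) gives A·log|s−a|; A/(s−a)² gives −A/(s−a).

-259*log(s - 6)/4 + 190*log(s - 5)/3 + 5*log(s - 2)/12 - 52/(s - 5) + C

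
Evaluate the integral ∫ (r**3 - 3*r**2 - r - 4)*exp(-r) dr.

(-r**3 + r + 5)*exp(-r) + C

Use integration by parts with u = r**3 - 3*r**2 - r - 4, dv = exp(-r) dr, so v = -exp(-r).
Apply parts 3 times (tabular method): alternate signs, differentiate u down to 0, integrate dv up.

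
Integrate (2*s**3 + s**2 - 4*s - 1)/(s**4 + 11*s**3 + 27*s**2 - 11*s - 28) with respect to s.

Factor the denominator: (s - 1)*(s + 1)*(s + 4)*(s + 7).
Partial-fraction decomposition: 305/(72*(s + 7)) - 97/(45*(s + 4)) - 1/(18*(s + 1)) - 1/(40*(s - 1)).
Integrate each term: A/(s−a) contributes A·log|s−a|.

-log(s - 1)/40 - log(s + 1)/18 - 97*log(s + 4)/45 + 305*log(s + 7)/72 + C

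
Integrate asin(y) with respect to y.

Use integration by parts with u = arcsin(y), dv = dy.
Then du = 1/sqrt(-y**2 + 1) dy.

y*asin(y) + sqrt(-y**2 + 1) + C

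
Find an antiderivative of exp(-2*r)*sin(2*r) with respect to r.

-exp(-2*r)*sin(2*r)/4 - exp(-2*r)*cos(2*r)/4 + C

Let I denote the integral. Integrate by parts with u = sin(2*r), dv = exp(-2*r) dr, so v = -exp(-2*r)/2: I = -exp(-2*r)*sin(2*r)/2 + ∫ exp(-2*r)*cos(2*r) dr.
Apply parts again with u = cos(2*r), dv = exp(-2*r) dr: ∫ exp(-2*r)*cos(2*r) dr = -exp(-2*r)*cos(2*r)/2 − I. Substituting back brings back I: I = -exp(-2*r)*sin(2*r)/2 - exp(-2*r)*cos(2*r)/2 − I.
Solving for I: (1 + 1)·I equals the remaining terms, so I = (1/2)·(-exp(-2*r)*sin(2*r)/2 - exp(-2*r)*cos(2*r)/2).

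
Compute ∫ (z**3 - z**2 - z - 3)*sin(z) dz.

Use integration by parts with u = z**3 - z**2 - z - 3, dv = sin(z) dz, so v = -cos(z).
Apply parts 3 times (tabular method): alternate signs, differentiate u down to 0, integrate dv up.

-z**3*cos(z) + 3*z**2*sin(z) + z**2*cos(z) - 2*z*sin(z) + 7*z*cos(z) - 7*sin(z) + cos(z) + C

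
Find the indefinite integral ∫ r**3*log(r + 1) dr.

r**4*log(r + 1)/4 - r**4/16 + r**3/12 - r**2/8 + r/4 - log(r + 1)/4 + C

Use integration by parts with u = log(r + 1), dv = r**3 dr.
Then du = 1/(r + 1) dr and v = r**4/4.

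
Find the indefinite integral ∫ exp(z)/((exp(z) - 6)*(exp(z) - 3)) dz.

log(exp(z) - 6)/3 - log(exp(z) - 3)/3 + C

Let u = e^z, du = e^z dz.
The integral becomes ∫ du/((u-6)(u-3)); decompose into partial fractions.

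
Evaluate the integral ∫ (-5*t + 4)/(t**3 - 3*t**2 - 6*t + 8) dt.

Factor the denominator: (t - 4)*(t - 1)*(t + 2).
Partial-fraction decomposition: 7/(9*(t + 2)) + 1/(9*(t - 1)) - 8/(9*(t - 4)).
Integrate each term: A/(t−a) contributes A·log|t−a|.

-8*log(t - 4)/9 + log(t - 1)/9 + 7*log(t + 2)/9 + C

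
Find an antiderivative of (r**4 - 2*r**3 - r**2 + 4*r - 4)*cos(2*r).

Use integration by parts with u = r**4 - 2*r**3 - r**2 + 4*r - 4, dv = cos(2*r) dr, so v = sin(2*r)/2.
Apply parts 4 times (tabular method): alternate signs, differentiate u down to 0, integrate dv up.

r**4*sin(2*r)/2 - r**3*sin(2*r) + r**3*cos(2*r) - 2*r**2*sin(2*r) - 3*r**2*cos(2*r)/2 + 7*r*sin(2*r)/2 - 2*r*cos(2*r) - sin(2*r) + 7*cos(2*r)/4 + C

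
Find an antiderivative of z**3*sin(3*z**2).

-z**2*cos(3*z**2)/6 + sin(3*z**2)/18 + C

Let u = z², du = 2z dz; rewrite as (1/2)∫ u^1·sin(3u) du.
Now integrate by parts 1 time.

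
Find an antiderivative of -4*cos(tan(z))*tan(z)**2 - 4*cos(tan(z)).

-4*sin(tan(z)) + C

Let u = tan(z), so du = (tan(z)**2 + 1) dz.
Rewriting, the integral becomes -4·∫ cos(u) du = -4·sin(u).
Substituting back, u = tan(z).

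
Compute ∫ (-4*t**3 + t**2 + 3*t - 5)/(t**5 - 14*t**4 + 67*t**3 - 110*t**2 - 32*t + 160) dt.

-155*log(t - 5)/6 + 2509*log(t - 4)/100 + 3*log(t - 2)/4 - log(t + 1)/150 - 233/(10*t - 40) + C

Factor the denominator: (t - 5)*(t - 4)**2*(t - 2)*(t + 1).
Partial-fraction decomposition: -1/(150*(t + 1)) + 3/(4*(t - 2)) + 2509/(100*(t - 4)) + 233/(10*(t - 4)**2) - 155/(6*(t - 5)).
Integrate each term; A/(t−a) gives A·log|t−a|; A/(t−a)² gives −A/(t−a).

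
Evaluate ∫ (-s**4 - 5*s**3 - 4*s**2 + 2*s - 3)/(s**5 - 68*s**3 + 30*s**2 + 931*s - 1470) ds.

Factor the denominator: (s - 7)*(s - 3)*(s - 2)*(s + 5)*(s + 7).
Partial-fraction decomposition: -899/(2520*(s + 7)) + 113/(1344*(s + 5)) - 71/(315*(s - 2)) + 249/(320*(s - 3)) - 4301/(3360*(s - 7)).
Integrate each term: A/(s−a) contributes A·log|s−a|.

-4301*log(s - 7)/3360 + 249*log(s - 3)/320 - 71*log(s - 2)/315 + 113*log(s + 5)/1344 - 899*log(s + 7)/2520 + C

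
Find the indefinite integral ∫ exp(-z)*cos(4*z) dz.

4*exp(-z)*sin(4*z)/17 - exp(-z)*cos(4*z)/17 + C

Let I denote the integral. Integrate by parts with u = cos(4*z), dv = exp(-z) dz, so v = -exp(-z): I = -exp(-z)*cos(4*z) − 4·∫ exp(-z)*sin(4*z) dz.
Apply parts again with u = sin(4*z), dv = exp(-z) dz: ∫ exp(-z)*sin(4*z) dz = -exp(-z)*sin(4*z) + 4·I. Substituting back brings back I: I = 4*exp(-z)*sin(4*z) - exp(-z)*cos(4*z) − 16·I.
Solving for I: (1 + 16)·I equals the remaining terms, so I = (1/17)·(4*exp(-z)*sin(4*z) - exp(-z)*cos(4*z)).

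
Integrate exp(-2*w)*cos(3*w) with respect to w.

3*exp(-2*w)*sin(3*w)/13 - 2*exp(-2*w)*cos(3*w)/13 + C

Let I denote the integral. Integrate by parts with u = cos(3*w), dv = exp(-2*w) dw, so v = -exp(-2*w)/2: I = -exp(-2*w)*cos(3*w)/2 − (3/2)·∫ exp(-2*w)*sin(3*w) dw.
Apply parts again with u = sin(3*w), dv = exp(-2*w) dw: ∫ exp(-2*w)*sin(3*w) dw = -exp(-2*w)*sin(3*w)/2 + (3/2)·I. Substituting back brings back I: I = 3*exp(-2*w)*sin(3*w)/4 - exp(-2*w)*cos(3*w)/2 − (9/4)·I.
Solving for I: (1 + 9/4)·I equals the remaining terms, so I = (4/13)·(3*exp(-2*w)*sin(3*w)/4 - exp(-2*w)*cos(3*w)/2).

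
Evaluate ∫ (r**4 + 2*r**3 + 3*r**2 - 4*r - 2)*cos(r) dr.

Use integration by parts with u = r**4 + 2*r**3 + 3*r**2 - 4*r - 2, dv = cos(r) dr, so v = sin(r).
Apply parts 4 times (tabular method): alternate signs, differentiate u down to 0, integrate dv up.

r**4*sin(r) + 2*r**3*sin(r) + 4*r**3*cos(r) - 9*r**2*sin(r) + 6*r**2*cos(r) - 16*r*sin(r) - 18*r*cos(r) + 16*sin(r) - 16*cos(r) + C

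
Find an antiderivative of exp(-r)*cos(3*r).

3*exp(-r)*sin(3*r)/10 - exp(-r)*cos(3*r)/10 + C

Let I denote the integral. Integrate by parts with u = cos(3*r), dv = exp(-r) dr, so v = -exp(-r): I = -exp(-r)*cos(3*r) − 3·∫ exp(-r)*sin(3*r) dr.
Apply parts again with u = sin(3*r), dv = exp(-r) dr: ∫ exp(-r)*sin(3*r) dr = -exp(-r)*sin(3*r) + 3·I. Substituting back brings back I: I = 3*exp(-r)*sin(3*r) - exp(-r)*cos(3*r) − 9·I.
Solving for I: (1 + 9)·I equals the remaining terms, so I = (1/10)·(3*exp(-r)*sin(3*r) - exp(-r)*cos(3*r)).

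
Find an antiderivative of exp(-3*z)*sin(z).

-3*exp(-3*z)*sin(z)/10 - exp(-3*z)*cos(z)/10 + C

Let I denote the integral. Integrate by parts with u = sin(z), dv = exp(-3*z) dz, so v = -exp(-3*z)/3: I = -exp(-3*z)*sin(z)/3 + (1/3)·∫ exp(-3*z)*cos(z) dz.
Apply parts again with u = cos(z), dv = exp(-3*z) dz: ∫ exp(-3*z)*cos(z) dz = -exp(-3*z)*cos(z)/3 − (1/3)·I. Substituting back brings back I: I = -exp(-3*z)*sin(z)/3 - exp(-3*z)*cos(z)/9 − (1/9)·I.
Solving for I: (1 + 1/9)·I equals the remaining terms, so I = (9/10)·(-exp(-3*z)*sin(z)/3 - exp(-3*z)*cos(z)/9).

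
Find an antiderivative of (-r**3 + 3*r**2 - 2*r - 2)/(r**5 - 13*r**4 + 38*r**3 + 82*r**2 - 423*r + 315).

-53*log(r - 7)/120 + 31*log(r - 5)/64 - log(r - 3)/12 + log(r - 1)/96 + 29*log(r + 3)/960 + C

Factor the denominator: (r - 7)*(r - 5)*(r - 3)*(r - 1)*(r + 3).
Partial-fraction decomposition: 29/(960*(r + 3)) + 1/(96*(r - 1)) - 1/(12*(r - 3)) + 31/(64*(r - 5)) - 53/(120*(r - 7)).
Integrate each term: A/(r−a) contributes A·log|r−a|.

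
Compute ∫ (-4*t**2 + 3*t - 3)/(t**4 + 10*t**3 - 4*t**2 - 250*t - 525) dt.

Factor the denominator: (t - 5)*(t + 3)*(t + 5)*(t + 7).
Partial-fraction decomposition: 55/(24*(t + 7)) - 59/(20*(t + 5)) + 3/(4*(t + 3)) - 11/(120*(t - 5)).
Integrate each term: A/(t−a) contributes A·log|t−a|.

-11*log(t - 5)/120 + 3*log(t + 3)/4 - 59*log(t + 5)/20 + 55*log(t + 7)/24 + C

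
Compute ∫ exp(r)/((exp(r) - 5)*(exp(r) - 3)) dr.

Let u = e^r, du = e^r dr.
The integral becomes ∫ du/((u-3)(u-5)); decompose into partial fractions.

log(exp(r) - 5)/2 - log(exp(r) - 3)/2 + C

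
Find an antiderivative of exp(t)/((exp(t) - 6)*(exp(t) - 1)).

Let u = e^t, du = e^t dt.
The integral becomes ∫ du/((u-1)(u-6)); decompose into partial fractions.

log(exp(t) - 6)/5 - log(exp(t) - 1)/5 + C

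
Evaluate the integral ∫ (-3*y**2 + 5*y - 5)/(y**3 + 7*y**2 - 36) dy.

-7*log(y - 2)/40 + 47*log(y + 3)/15 - 143*log(y + 6)/24 + C

Factor the denominator: (y - 2)*(y + 3)*(y + 6).
Partial-fraction decomposition: -143/(24*(y + 6)) + 47/(15*(y + 3)) - 7/(40*(y - 2)).
Integrate each term: A/(y−a) contributes A·log|y−a|.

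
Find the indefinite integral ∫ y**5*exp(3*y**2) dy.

Let u = y², du = 2y dy; rewrite as (1/2)∫ u^2·exp(3u) du.
Now integrate by parts 2 times.

(9*y**4 - 6*y**2 + 2)*exp(3*y**2)/54 + C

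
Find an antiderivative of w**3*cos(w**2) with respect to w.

Let u = w², du = 2w dw; rewrite as (1/2)∫ u^1·cos(1u) du.
Now integrate by parts 1 time.

w**2*sin(w**2)/2 + cos(w**2)/2 + C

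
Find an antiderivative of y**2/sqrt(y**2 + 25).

Substitute y = 5·tan(θ), so dy = 5·sec(θ)^2 dθ and the radical becomes sqrt(y**2 + 25) = 5·sec(θ) by the Pythagorean identity.
Integrate the resulting trig expression in θ, then back-substitute tan(θ) = y/5, sec(θ) = sqrt(y**2 + 25)/5 (absorbing any constant into C).

y*sqrt(y**2 + 25)/2 - 25*log(y + sqrt(y**2 + 25))/2 + C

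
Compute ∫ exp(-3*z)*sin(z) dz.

Let I denote the integral. Integrate by parts with u = sin(z), dv = exp(-3*z) dz, so v = -exp(-3*z)/3: I = -exp(-3*z)*sin(z)/3 + (1/3)·∫ exp(-3*z)*cos(z) dz.
Apply parts again with u = cos(z), dv = exp(-3*z) dz: ∫ exp(-3*z)*cos(z) dz = -exp(-3*z)*cos(z)/3 − (1/3)·I. Substituting back brings back I: I = -exp(-3*z)*sin(z)/3 - exp(-3*z)*cos(z)/9 − (1/9)·I.
Solving for I: (1 + 1/9)·I equals the remaining terms, so I = (9/10)·(-exp(-3*z)*sin(z)/3 - exp(-3*z)*cos(z)/9).

-3*exp(-3*z)*sin(z)/10 - exp(-3*z)*cos(z)/10 + C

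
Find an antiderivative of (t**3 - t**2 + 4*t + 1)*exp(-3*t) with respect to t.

Use integration by parts with u = t**3 - t**2 + 4*t + 1, dv = exp(-3*t) dt, so v = -exp(-3*t)/3.
Apply parts 3 times (tabular method): alternate signs, differentiate u down to 0, integrate dv up.

(-3*t**3 - 12*t - 7)*exp(-3*t)/9 + C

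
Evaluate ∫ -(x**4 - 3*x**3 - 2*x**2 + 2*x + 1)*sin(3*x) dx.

Use integration by parts with u = x**4 - 3*x**3 - 2*x**2 + 2*x + 1, dv = -sin(3*x) dx, so v = cos(3*x)/3.
Apply parts 4 times (tabular method): alternate signs, differentiate u down to 0, integrate dv up.

x**4*cos(3*x)/3 - 4*x**3*sin(3*x)/9 - x**3*cos(3*x) + x**2*sin(3*x) - 10*x**2*cos(3*x)/9 + 20*x*sin(3*x)/27 + 4*x*cos(3*x)/3 - 4*sin(3*x)/9 + 47*cos(3*x)/81 + C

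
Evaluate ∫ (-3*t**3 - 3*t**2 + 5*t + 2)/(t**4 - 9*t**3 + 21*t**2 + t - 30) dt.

-47*log(t - 5)/4 + 91*log(t - 3)/8 - 8*log(t - 2)/3 + log(t + 1)/24 + C

Factor the denominator: (t - 5)*(t - 3)*(t - 2)*(t + 1).
Partial-fraction decomposition: 1/(24*(t + 1)) - 8/(3*(t - 2)) + 91/(8*(t - 3)) - 47/(4*(t - 5)).
Integrate each term: A/(t−a) contributes A·log|t−a|.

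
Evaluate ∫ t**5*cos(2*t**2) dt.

t**4*sin(2*t**2)/4 + t**2*cos(2*t**2)/4 - sin(2*t**2)/8 + C

Let u = t², du = 2t dt; rewrite as (1/2)∫ u^2·cos(2u) du.
Now integrate by parts 2 times.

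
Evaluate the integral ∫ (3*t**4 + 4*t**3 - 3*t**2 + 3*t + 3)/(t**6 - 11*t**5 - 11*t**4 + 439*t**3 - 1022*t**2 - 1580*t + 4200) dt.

2113*log(t - 7)/585 - 186817*log(t - 5)/53361 - 77*log(t - 2)/1440 + log(t + 2)/7056 - 2901*log(t + 6)/50336 + 1159/(231*t - 1155) + C

Factor the denominator: (t - 7)*(t - 5)**2*(t - 2)*(t + 2)*(t + 6).
Partial-fraction decomposition: -2901/(50336*(t + 6)) + 1/(7056*(t + 2)) - 77/(1440*(t - 2)) - 186817/(53361*(t - 5)) - 1159/(231*(t - 5)**2) + 2113/(585*(t - 7)).
Integrate each term; A/(t−a) gives A·log|t−a|; A/(t−a)² gives −A/(t−a).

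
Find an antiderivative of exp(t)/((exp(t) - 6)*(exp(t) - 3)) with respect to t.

log(exp(t) - 6)/3 - log(exp(t) - 3)/3 + C

Let u = e^t, du = e^t dt.
The integral becomes ∫ du/((u-6)(u-3)); decompose into partial fractions.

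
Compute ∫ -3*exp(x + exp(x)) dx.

-3*exp(exp(x)) + C

Let u = exp(x), so du = (exp(x)) dx.
Rewriting, the integral becomes -3·∫ e^u du = -3·e^u.
Substituting back, u = exp(x).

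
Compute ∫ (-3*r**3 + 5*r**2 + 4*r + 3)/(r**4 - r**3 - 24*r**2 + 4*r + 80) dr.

Factor the denominator: (r - 5)*(r - 2)*(r + 2)*(r + 4).
Partial-fraction decomposition: -259/(108*(r + 4)) + 39/(56*(r + 2)) - 7/(72*(r - 2)) - 227/(189*(r - 5)).
Integrate each term: A/(r−a) contributes A·log|r−a|.

-227*log(r - 5)/189 - 7*log(r - 2)/72 + 39*log(r + 2)/56 - 259*log(r + 4)/108 + C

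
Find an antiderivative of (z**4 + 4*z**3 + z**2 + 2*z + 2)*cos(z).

Use integration by parts with u = z**4 + 4*z**3 + z**2 + 2*z + 2, dv = cos(z) dz, so v = sin(z).
Apply parts 4 times (tabular method): alternate signs, differentiate u down to 0, integrate dv up.

z**4*sin(z) + 4*z**3*sin(z) + 4*z**3*cos(z) - 11*z**2*sin(z) + 12*z**2*cos(z) - 22*z*sin(z) - 22*z*cos(z) + 24*sin(z) - 22*cos(z) + C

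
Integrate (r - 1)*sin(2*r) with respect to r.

-r*cos(2*r)/2 + sin(2*r)/4 + cos(2*r)/2 + C

Use integration by parts with u = r - 1, dv = sin(2*r) dr, so v = -cos(2*r)/2.
Apply parts 1 times (tabular method): alternate signs, differentiate u down to 0, integrate dv up.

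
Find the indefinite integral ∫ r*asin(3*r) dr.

Use integration by parts with u = arcsin(3*r), dv = r dr.
Then du = 3/sqrt(-9*r**2 + 1) dr.

r**2*asin(3*r)/2 + r*sqrt(-9*r**2 + 1)/12 - asin(3*r)/36 + C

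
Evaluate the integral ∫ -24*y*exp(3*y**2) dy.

Let u = 3*y**2, so du = (6*y) dy.
Rewriting, the integral becomes -4·∫ e^u du = -4·e^u.
Substituting back, u = 3*y**2.

-4*exp(3*y**2) + C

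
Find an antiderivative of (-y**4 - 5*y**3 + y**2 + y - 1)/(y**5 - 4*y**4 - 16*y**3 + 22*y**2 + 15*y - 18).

-467*log(y - 6)/315 + 53*log(y - 1)/160 - 3*log(y + 1)/56 + 59*log(y + 3)/288 - 1/(8*y - 8) + C

Factor the denominator: (y - 6)*(y - 1)**2*(y + 1)*(y + 3).
Partial-fraction decomposition: 59/(288*(y + 3)) - 3/(56*(y + 1)) + 53/(160*(y - 1)) + 1/(8*(y - 1)**2) - 467/(315*(y - 6)).
Integrate each term; A/(y−a) gives A·log|y−a|; A/(y−a)² gives −A/(y−a).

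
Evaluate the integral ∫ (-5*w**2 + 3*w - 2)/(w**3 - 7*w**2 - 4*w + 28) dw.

-226*log(w - 7)/45 + 4*log(w - 2)/5 - 7*log(w + 2)/9 + C

Factor the denominator: (w - 7)*(w - 2)*(w + 2).
Partial-fraction decomposition: -7/(9*(w + 2)) + 4/(5*(w - 2)) - 226/(45*(w - 7)).
Integrate each term: A/(w−a) contributes A·log|w−a|.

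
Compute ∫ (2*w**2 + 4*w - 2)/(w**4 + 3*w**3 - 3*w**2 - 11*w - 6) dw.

14*log(w - 2)/45 - log(w + 1)/9 - log(w + 3)/5 - 2/(3*w + 3) + C

Factor the denominator: (w - 2)*(w + 1)**2*(w + 3).
Partial-fraction decomposition: -1/(5*(w + 3)) - 1/(9*(w + 1)) + 2/(3*(w + 1)**2) + 14/(45*(w - 2)).
Integrate each term; A/(w−a) gives A·log|w−a|; A/(w−a)² gives −A/(w−a).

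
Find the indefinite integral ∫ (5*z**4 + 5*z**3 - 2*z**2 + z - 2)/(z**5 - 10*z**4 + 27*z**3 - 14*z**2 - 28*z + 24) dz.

1873*log(z - 6)/140 - 275*log(z - 2)/36 - 7*log(z - 1)/10 - 5*log(z + 1)/126 + 28/(3*z - 6) + C

Factor the denominator: (z - 6)*(z - 2)**2*(z - 1)*(z + 1).
Partial-fraction decomposition: -5/(126*(z + 1)) - 7/(10*(z - 1)) - 275/(36*(z - 2)) - 28/(3*(z - 2)**2) + 1873/(140*(z - 6)).
Integrate each term; A/(z−a) gives A·log|z−a|; A/(z−a)² gives −A/(z−a).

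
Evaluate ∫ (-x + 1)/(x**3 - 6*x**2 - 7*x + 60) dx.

-log(x - 5)/2 + 3*log(x - 4)/7 + log(x + 3)/14 + C

Factor the denominator: (x - 5)*(x - 4)*(x + 3).
Partial-fraction decomposition: 1/(14*(x + 3)) + 3/(7*(x - 4)) - 1/(2*(x - 5)).
Integrate each term: A/(x−a) contributes A·log|x−a|.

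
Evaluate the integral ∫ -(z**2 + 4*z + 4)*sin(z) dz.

z**2*cos(z) - 2*z*sin(z) + 4*z*cos(z) - 4*sin(z) + 2*cos(z) + C

Use integration by parts with u = z**2 + 4*z + 4, dv = -sin(z) dz, so v = cos(z).
Apply parts 2 times (tabular method): alternate signs, differentiate u down to 0, integrate dv up.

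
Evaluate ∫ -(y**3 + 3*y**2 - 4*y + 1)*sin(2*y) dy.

y**3*cos(2*y)/2 - 3*y**2*sin(2*y)/4 + 3*y**2*cos(2*y)/2 - 3*y*sin(2*y)/2 - 11*y*cos(2*y)/4 + 11*sin(2*y)/8 - cos(2*y)/4 + C

Use integration by parts with u = y**3 + 3*y**2 - 4*y + 1, dv = -sin(2*y) dy, so v = cos(2*y)/2.
Apply parts 3 times (tabular method): alternate signs, differentiate u down to 0, integrate dv up.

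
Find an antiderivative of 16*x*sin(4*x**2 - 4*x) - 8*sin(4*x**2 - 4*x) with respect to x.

Let u = 4*x**2 - 4*x, so du = (8*x - 4) dx.
Rewriting, the integral becomes 2·∫ sin(u) du = 2·-cos(u).
Substituting back, u = 4*x**2 - 4*x.

-2*cos(4*x**2 - 4*x) + C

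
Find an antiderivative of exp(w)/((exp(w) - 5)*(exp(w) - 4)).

Let u = e^w, du = e^w dw.
The integral becomes ∫ du/((u-5)(u-4)); decompose into partial fractions.

log(exp(w) - 5) - log(exp(w) - 4) + C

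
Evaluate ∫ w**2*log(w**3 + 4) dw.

Let u = w**3 + 4, so du = (3*w**2) dw.
The integral becomes (1/3)·∫ log(u) du; integrate by parts with u′=log(u), dv′=du.

w**3*log(w**3 + 4)/3 - w**3/3 + 4*log(w**3 + 4)/3 + C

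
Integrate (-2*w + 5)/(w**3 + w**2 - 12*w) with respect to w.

Factor the denominator: w*(w - 3)*(w + 4).
Partial-fraction decomposition: 13/(28*(w + 4)) - 1/(21*(w - 3)) - 5/(12*w).
Integrate each term: A/(w−a) contributes A·log|w−a|.

-5*log(w)/12 - log(w - 3)/21 + 13*log(w + 4)/28 + C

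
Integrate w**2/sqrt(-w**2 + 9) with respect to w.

Substitute w = 3·sin(θ), so dw = 3·cos(θ) dθ and the radical becomes sqrt(-w**2 + 9) = 3·cos(θ) by the Pythagorean identity.
Integrate the resulting trig expression in θ, then back-substitute θ = asin(w/3), sin(θ) = w/3, cos(θ) = sqrt(-w**2 + 9)/3 (absorbing any constant into C).

-w*sqrt(-w**2 + 9)/2 + 9*asin(w/3)/2 + C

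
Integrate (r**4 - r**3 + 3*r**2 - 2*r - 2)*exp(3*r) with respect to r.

Use integration by parts with u = r**4 - r**3 + 3*r**2 - 2*r - 2, dv = exp(3*r) dr, so v = exp(3*r)/3.
Apply parts 4 times (tabular method): alternate signs, differentiate u down to 0, integrate dv up.

(27*r**4 - 63*r**3 + 144*r**2 - 150*r - 4)*exp(3*r)/81 + C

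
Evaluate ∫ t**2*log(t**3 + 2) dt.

t**3*log(t**3 + 2)/3 - t**3/3 + 2*log(t**3 + 2)/3 + C

Let u = t**3 + 2, so du = (3*t**2) dt.
The integral becomes (1/3)·∫ log(u) du; integrate by parts with u′=log(u), dv′=du.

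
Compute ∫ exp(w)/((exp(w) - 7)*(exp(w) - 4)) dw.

log(exp(w) - 7)/3 - log(exp(w) - 4)/3 + C

Let u = e^w, du = e^w dw.
The integral becomes ∫ du/((u-4)(u-7)); decompose into partial fractions.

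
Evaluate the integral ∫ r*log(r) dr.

Use integration by parts with u = log(r), dv = r dr.
Then du = 1/r dr and v = r**2/2.

r**2*log(r)/2 - r**2/4 + C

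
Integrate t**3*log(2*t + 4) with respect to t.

t**4*log(2*t + 4)/4 - t**4/16 + t**3/6 - t**2/2 + 2*t - 4*log(t + 2) + C

Use integration by parts with u = log(2*t + 4), dv = t**3 dt.
Then du = 2/(2*t + 4) dt and v = t**4/4.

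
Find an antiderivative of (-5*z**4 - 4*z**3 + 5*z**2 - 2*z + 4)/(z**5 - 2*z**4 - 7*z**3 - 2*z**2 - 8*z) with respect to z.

-log(z)/2 - 365*log(z - 4)/102 - log(z + 2)/3 - 5*log(z**2 + 1)/17 - 6*atan(z)/17 + C

Factor the denominator: z*(z - 4)*(z + 2)*(z**2 + 1).
Partial-fraction decomposition: -2*(5*z + 3)/(17*(z**2 + 1)) - 1/(3*(z + 2)) - 365/(102*(z - 4)) - 1/(2*z).
Integrate each term; A/(z−a) gives A·log|z−a|; the (Bz+D)/(z²+p²) term gives a log and an atan.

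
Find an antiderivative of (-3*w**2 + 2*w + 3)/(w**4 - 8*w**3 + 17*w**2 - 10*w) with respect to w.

Factor the denominator: w*(w - 5)*(w - 2)*(w - 1).
Partial-fraction decomposition: 1/(2*(w - 1)) + 5/(6*(w - 2)) - 31/(30*(w - 5)) - 3/(10*w).
Integrate each term: A/(w−a) contributes A·log|w−a|.

-3*log(w)/10 - 31*log(w - 5)/30 + 5*log(w - 2)/6 + log(w - 1)/2 + C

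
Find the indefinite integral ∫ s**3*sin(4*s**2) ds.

-s**2*cos(4*s**2)/8 + sin(4*s**2)/32 + C

Let u = s², du = 2s ds; rewrite as (1/2)∫ u^1·sin(4u) du.
Now integrate by parts 1 time.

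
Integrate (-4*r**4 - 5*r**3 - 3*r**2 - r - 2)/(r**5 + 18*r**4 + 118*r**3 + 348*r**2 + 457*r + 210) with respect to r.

Factor the denominator: (r + 1)*(r + 2)*(r + 3)*(r + 5)*(r + 7).
Partial-fraction decomposition: -2677/(80*(r + 7)) + 649/(16*(r + 5)) - 215/(16*(r + 3)) + 12/(5*(r + 2)) - 1/(16*(r + 1)).
Integrate each term: A/(r−a) contributes A·log|r−a|.

-log(r + 1)/16 + 12*log(r + 2)/5 - 215*log(r + 3)/16 + 649*log(r + 5)/16 - 2677*log(r + 7)/80 + C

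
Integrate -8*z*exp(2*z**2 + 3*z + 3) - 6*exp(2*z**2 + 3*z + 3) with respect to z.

-2*exp(2*z**2 + 3*z + 3) + C

Let u = 2*z**2 + 3*z + 3, so du = (4*z + 3) dz.
Rewriting, the integral becomes -2·∫ e^u du = -2·e^u.
Substituting back, u = 2*z**2 + 3*z + 3.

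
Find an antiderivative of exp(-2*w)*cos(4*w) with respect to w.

Let I denote the integral. Integrate by parts with u = cos(4*w), dv = exp(-2*w) dw, so v = -exp(-2*w)/2: I = -exp(-2*w)*cos(4*w)/2 − 2·∫ exp(-2*w)*sin(4*w) dw.
Apply parts again with u = sin(4*w), dv = exp(-2*w) dw: ∫ exp(-2*w)*sin(4*w) dw = -exp(-2*w)*sin(4*w)/2 + 2·I. Substituting back brings back I: I = exp(-2*w)*sin(4*w) - exp(-2*w)*cos(4*w)/2 − 4·I.
Solving for I: (1 + 4)·I equals the remaining terms, so I = (1/5)·(exp(-2*w)*sin(4*w) - exp(-2*w)*cos(4*w)/2).

exp(-2*w)*sin(4*w)/5 - exp(-2*w)*cos(4*w)/10 + C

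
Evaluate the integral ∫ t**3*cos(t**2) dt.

t**2*sin(t**2)/2 + cos(t**2)/2 + C

Let u = t², du = 2t dt; rewrite as (1/2)∫ u^1·cos(1u) du.
Now integrate by parts 1 time.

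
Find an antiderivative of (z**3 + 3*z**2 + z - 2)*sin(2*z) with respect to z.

-z**3*cos(2*z)/2 + 3*z**2*sin(2*z)/4 - 3*z**2*cos(2*z)/2 + 3*z*sin(2*z)/2 + z*cos(2*z)/4 - sin(2*z)/8 + 7*cos(2*z)/4 + C

Use integration by parts with u = z**3 + 3*z**2 + z - 2, dv = sin(2*z) dz, so v = -cos(2*z)/2.
Apply parts 3 times (tabular method): alternate signs, differentiate u down to 0, integrate dv up.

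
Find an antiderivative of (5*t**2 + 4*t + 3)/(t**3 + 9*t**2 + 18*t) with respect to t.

Factor the denominator: t*(t + 3)*(t + 6).
Partial-fraction decomposition: 53/(6*(t + 6)) - 4/(t + 3) + 1/(6*t).
Integrate each term: A/(t−a) contributes A·log|t−a|.

log(t)/6 - 4*log(t + 3) + 53*log(t + 6)/6 + C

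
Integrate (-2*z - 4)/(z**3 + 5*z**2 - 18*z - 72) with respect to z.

Factor the denominator: (z - 4)*(z + 3)*(z + 6).
Partial-fraction decomposition: 4/(15*(z + 6)) - 2/(21*(z + 3)) - 6/(35*(z - 4)).
Integrate each term: A/(z−a) contributes A·log|z−a|.

-6*log(z - 4)/35 - 2*log(z + 3)/21 + 4*log(z + 6)/15 + C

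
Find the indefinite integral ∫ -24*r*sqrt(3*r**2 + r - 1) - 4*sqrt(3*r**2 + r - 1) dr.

-8*(3*r**2 + r - 1)**(3/2)/3 + C

Let u = 3*r**2 + r - 1, so du = (6*r + 1) dr.
Rewriting, the integral becomes -4·∫ √u du = -4·(2/3)u^(3/2).
Substituting back, u = 3*r**2 + r - 1.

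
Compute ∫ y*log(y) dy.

y**2*log(y)/2 - y**2/4 + C

Use integration by parts with u = log(y), dv = y dy.
Then du = 1/y dy and v = y**2/2.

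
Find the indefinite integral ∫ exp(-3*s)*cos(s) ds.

exp(-3*s)*sin(s)/10 - 3*exp(-3*s)*cos(s)/10 + C

Let I denote the integral. Integrate by parts with u = cos(s), dv = exp(-3*s) ds, so v = -exp(-3*s)/3: I = -exp(-3*s)*cos(s)/3 − (1/3)·∫ exp(-3*s)*sin(s) ds.
Apply parts again with u = sin(s), dv = exp(-3*s) ds: ∫ exp(-3*s)*sin(s) ds = -exp(-3*s)*sin(s)/3 + (1/3)·I. Substituting back brings back I: I = exp(-3*s)*sin(s)/9 - exp(-3*s)*cos(s)/3 − (1/9)·I.
Solving for I: (1 + 1/9)·I equals the remaining terms, so I = (9/10)·(exp(-3*s)*sin(s)/9 - exp(-3*s)*cos(s)/3).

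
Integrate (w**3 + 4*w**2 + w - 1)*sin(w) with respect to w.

-w**3*cos(w) + 3*w**2*sin(w) - 4*w**2*cos(w) + 8*w*sin(w) + 5*w*cos(w) - 5*sin(w) + 9*cos(w) + C

Use integration by parts with u = w**3 + 4*w**2 + w - 1, dv = sin(w) dw, so v = -cos(w).
Apply parts 3 times (tabular method): alternate signs, differentiate u down to 0, integrate dv up.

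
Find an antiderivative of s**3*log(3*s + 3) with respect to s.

s**4*log(3*s + 3)/4 - s**4/16 + s**3/12 - s**2/8 + s/4 - log(s + 1)/4 + C

Use integration by parts with u = log(3*s + 3), dv = s**3 ds.
Then du = 3/(3*s + 3) ds and v = s**4/4.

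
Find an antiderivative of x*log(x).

x**2*log(x)/2 - x**2/4 + C

Use integration by parts with u = log(x), dv = x dx.
Then du = 1/x dx and v = x**2/2.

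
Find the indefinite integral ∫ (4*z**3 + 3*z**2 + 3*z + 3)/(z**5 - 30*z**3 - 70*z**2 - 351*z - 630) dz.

1543*log(z - 7)/6264 + 23*log(z + 2)/351 - 437*log(z + 5)/1224 + 579*log(z**2 + 9)/25636 + 1328*atan(z/3)/6409 + C

Factor the denominator: (z - 7)*(z + 2)*(z + 5)*(z**2 + 9).
Partial-fraction decomposition: 3*(193*z + 2656)/(12818*(z**2 + 9)) - 437/(1224*(z + 5)) + 23/(351*(z + 2)) + 1543/(6264*(z - 7)).
Integrate each term; A/(z−a) gives A·log|z−a|; the (Bz+D)/(z²+p²) term gives a log and an atan.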